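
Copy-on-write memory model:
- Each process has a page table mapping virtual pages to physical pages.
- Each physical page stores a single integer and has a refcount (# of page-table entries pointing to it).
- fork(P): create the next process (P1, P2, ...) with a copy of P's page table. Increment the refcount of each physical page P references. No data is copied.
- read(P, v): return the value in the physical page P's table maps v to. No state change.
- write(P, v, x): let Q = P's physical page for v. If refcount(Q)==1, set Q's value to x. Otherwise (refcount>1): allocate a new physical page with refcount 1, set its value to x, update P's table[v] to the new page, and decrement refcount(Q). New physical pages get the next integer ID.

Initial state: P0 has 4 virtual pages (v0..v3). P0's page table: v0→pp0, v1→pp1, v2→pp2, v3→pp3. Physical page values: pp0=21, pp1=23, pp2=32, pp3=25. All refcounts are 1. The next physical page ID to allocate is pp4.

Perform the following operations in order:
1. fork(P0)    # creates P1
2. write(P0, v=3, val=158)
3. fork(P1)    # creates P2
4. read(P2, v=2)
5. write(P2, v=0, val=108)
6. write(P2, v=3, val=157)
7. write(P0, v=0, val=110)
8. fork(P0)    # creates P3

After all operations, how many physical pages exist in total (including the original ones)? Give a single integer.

Op 1: fork(P0) -> P1. 4 ppages; refcounts: pp0:2 pp1:2 pp2:2 pp3:2
Op 2: write(P0, v3, 158). refcount(pp3)=2>1 -> COPY to pp4. 5 ppages; refcounts: pp0:2 pp1:2 pp2:2 pp3:1 pp4:1
Op 3: fork(P1) -> P2. 5 ppages; refcounts: pp0:3 pp1:3 pp2:3 pp3:2 pp4:1
Op 4: read(P2, v2) -> 32. No state change.
Op 5: write(P2, v0, 108). refcount(pp0)=3>1 -> COPY to pp5. 6 ppages; refcounts: pp0:2 pp1:3 pp2:3 pp3:2 pp4:1 pp5:1
Op 6: write(P2, v3, 157). refcount(pp3)=2>1 -> COPY to pp6. 7 ppages; refcounts: pp0:2 pp1:3 pp2:3 pp3:1 pp4:1 pp5:1 pp6:1
Op 7: write(P0, v0, 110). refcount(pp0)=2>1 -> COPY to pp7. 8 ppages; refcounts: pp0:1 pp1:3 pp2:3 pp3:1 pp4:1 pp5:1 pp6:1 pp7:1
Op 8: fork(P0) -> P3. 8 ppages; refcounts: pp0:1 pp1:4 pp2:4 pp3:1 pp4:2 pp5:1 pp6:1 pp7:2

Answer: 8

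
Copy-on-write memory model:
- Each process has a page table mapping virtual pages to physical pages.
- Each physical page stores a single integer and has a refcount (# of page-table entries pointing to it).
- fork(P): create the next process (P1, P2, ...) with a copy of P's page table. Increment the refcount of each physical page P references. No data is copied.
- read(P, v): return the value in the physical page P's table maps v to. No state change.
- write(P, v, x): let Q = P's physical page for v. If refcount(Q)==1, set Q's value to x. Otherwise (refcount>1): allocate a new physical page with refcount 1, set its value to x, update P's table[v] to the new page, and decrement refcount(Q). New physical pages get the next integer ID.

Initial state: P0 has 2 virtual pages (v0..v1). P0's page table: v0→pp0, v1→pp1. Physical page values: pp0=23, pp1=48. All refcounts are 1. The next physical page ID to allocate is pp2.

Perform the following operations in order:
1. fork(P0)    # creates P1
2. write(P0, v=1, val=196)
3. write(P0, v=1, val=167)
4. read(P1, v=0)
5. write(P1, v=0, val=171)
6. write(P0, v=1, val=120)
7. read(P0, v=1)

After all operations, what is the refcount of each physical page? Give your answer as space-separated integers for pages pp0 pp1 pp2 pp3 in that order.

Answer: 1 1 1 1

Derivation:
Op 1: fork(P0) -> P1. 2 ppages; refcounts: pp0:2 pp1:2
Op 2: write(P0, v1, 196). refcount(pp1)=2>1 -> COPY to pp2. 3 ppages; refcounts: pp0:2 pp1:1 pp2:1
Op 3: write(P0, v1, 167). refcount(pp2)=1 -> write in place. 3 ppages; refcounts: pp0:2 pp1:1 pp2:1
Op 4: read(P1, v0) -> 23. No state change.
Op 5: write(P1, v0, 171). refcount(pp0)=2>1 -> COPY to pp3. 4 ppages; refcounts: pp0:1 pp1:1 pp2:1 pp3:1
Op 6: write(P0, v1, 120). refcount(pp2)=1 -> write in place. 4 ppages; refcounts: pp0:1 pp1:1 pp2:1 pp3:1
Op 7: read(P0, v1) -> 120. No state change.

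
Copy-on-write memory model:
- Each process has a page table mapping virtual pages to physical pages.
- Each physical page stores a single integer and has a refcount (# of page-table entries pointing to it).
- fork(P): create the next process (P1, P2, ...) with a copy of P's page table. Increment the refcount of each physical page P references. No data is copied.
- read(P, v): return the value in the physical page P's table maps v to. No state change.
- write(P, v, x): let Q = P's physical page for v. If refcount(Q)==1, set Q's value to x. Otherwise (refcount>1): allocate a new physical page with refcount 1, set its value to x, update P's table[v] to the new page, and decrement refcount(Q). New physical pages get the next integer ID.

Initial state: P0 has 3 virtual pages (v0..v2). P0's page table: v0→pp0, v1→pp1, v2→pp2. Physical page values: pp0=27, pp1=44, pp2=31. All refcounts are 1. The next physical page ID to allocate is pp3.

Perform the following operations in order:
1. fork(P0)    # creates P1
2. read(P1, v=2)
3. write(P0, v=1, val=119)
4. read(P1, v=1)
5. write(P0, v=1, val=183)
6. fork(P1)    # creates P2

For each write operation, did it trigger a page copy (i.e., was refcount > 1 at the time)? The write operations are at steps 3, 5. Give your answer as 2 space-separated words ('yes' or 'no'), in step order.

Op 1: fork(P0) -> P1. 3 ppages; refcounts: pp0:2 pp1:2 pp2:2
Op 2: read(P1, v2) -> 31. No state change.
Op 3: write(P0, v1, 119). refcount(pp1)=2>1 -> COPY to pp3. 4 ppages; refcounts: pp0:2 pp1:1 pp2:2 pp3:1
Op 4: read(P1, v1) -> 44. No state change.
Op 5: write(P0, v1, 183). refcount(pp3)=1 -> write in place. 4 ppages; refcounts: pp0:2 pp1:1 pp2:2 pp3:1
Op 6: fork(P1) -> P2. 4 ppages; refcounts: pp0:3 pp1:2 pp2:3 pp3:1

yes no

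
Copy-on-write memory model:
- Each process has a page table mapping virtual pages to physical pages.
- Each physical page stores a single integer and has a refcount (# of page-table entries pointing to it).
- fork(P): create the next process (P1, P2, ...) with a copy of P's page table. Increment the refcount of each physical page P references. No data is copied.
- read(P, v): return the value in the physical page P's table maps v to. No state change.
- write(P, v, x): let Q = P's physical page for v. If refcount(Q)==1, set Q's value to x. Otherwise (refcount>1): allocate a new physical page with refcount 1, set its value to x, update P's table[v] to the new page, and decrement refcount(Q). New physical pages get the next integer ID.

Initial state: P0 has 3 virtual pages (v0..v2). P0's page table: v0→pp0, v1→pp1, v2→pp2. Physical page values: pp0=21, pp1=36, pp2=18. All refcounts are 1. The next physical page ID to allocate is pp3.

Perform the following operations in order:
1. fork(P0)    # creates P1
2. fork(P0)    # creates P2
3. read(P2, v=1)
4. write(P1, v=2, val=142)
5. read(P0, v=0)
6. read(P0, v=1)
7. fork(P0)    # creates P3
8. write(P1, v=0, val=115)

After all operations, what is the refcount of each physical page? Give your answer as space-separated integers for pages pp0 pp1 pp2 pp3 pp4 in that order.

Answer: 3 4 3 1 1

Derivation:
Op 1: fork(P0) -> P1. 3 ppages; refcounts: pp0:2 pp1:2 pp2:2
Op 2: fork(P0) -> P2. 3 ppages; refcounts: pp0:3 pp1:3 pp2:3
Op 3: read(P2, v1) -> 36. No state change.
Op 4: write(P1, v2, 142). refcount(pp2)=3>1 -> COPY to pp3. 4 ppages; refcounts: pp0:3 pp1:3 pp2:2 pp3:1
Op 5: read(P0, v0) -> 21. No state change.
Op 6: read(P0, v1) -> 36. No state change.
Op 7: fork(P0) -> P3. 4 ppages; refcounts: pp0:4 pp1:4 pp2:3 pp3:1
Op 8: write(P1, v0, 115). refcount(pp0)=4>1 -> COPY to pp4. 5 ppages; refcounts: pp0:3 pp1:4 pp2:3 pp3:1 pp4:1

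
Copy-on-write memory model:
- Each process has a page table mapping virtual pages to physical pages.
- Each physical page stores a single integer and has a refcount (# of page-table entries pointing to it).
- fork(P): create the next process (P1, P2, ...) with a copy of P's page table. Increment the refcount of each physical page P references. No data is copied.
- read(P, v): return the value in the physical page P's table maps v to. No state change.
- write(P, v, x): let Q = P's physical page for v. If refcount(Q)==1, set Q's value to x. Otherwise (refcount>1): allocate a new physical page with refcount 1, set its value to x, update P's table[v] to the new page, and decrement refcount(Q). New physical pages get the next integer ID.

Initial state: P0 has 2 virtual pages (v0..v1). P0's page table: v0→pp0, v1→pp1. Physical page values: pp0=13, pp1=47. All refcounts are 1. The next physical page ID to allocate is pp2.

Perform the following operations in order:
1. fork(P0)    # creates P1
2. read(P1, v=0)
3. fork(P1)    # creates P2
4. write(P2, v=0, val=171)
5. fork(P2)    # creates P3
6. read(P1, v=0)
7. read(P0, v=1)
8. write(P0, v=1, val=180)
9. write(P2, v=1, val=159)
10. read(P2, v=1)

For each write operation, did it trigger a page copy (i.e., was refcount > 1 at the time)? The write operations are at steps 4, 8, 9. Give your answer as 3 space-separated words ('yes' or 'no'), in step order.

Op 1: fork(P0) -> P1. 2 ppages; refcounts: pp0:2 pp1:2
Op 2: read(P1, v0) -> 13. No state change.
Op 3: fork(P1) -> P2. 2 ppages; refcounts: pp0:3 pp1:3
Op 4: write(P2, v0, 171). refcount(pp0)=3>1 -> COPY to pp2. 3 ppages; refcounts: pp0:2 pp1:3 pp2:1
Op 5: fork(P2) -> P3. 3 ppages; refcounts: pp0:2 pp1:4 pp2:2
Op 6: read(P1, v0) -> 13. No state change.
Op 7: read(P0, v1) -> 47. No state change.
Op 8: write(P0, v1, 180). refcount(pp1)=4>1 -> COPY to pp3. 4 ppages; refcounts: pp0:2 pp1:3 pp2:2 pp3:1
Op 9: write(P2, v1, 159). refcount(pp1)=3>1 -> COPY to pp4. 5 ppages; refcounts: pp0:2 pp1:2 pp2:2 pp3:1 pp4:1
Op 10: read(P2, v1) -> 159. No state change.

yes yes yes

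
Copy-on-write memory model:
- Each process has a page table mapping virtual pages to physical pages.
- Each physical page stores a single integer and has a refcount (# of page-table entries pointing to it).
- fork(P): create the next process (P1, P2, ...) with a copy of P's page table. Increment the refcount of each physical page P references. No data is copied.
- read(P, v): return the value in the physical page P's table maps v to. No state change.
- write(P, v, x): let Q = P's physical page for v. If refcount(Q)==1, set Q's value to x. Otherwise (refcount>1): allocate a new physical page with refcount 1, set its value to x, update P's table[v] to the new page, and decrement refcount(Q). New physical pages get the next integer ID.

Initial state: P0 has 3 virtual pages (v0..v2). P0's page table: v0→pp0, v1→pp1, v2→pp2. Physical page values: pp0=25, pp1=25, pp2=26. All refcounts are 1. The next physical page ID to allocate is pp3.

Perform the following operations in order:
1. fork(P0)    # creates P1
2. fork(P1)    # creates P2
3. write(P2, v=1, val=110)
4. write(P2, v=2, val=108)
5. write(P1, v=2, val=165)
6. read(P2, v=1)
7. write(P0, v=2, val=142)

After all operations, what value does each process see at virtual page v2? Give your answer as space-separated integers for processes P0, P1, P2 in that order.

Answer: 142 165 108

Derivation:
Op 1: fork(P0) -> P1. 3 ppages; refcounts: pp0:2 pp1:2 pp2:2
Op 2: fork(P1) -> P2. 3 ppages; refcounts: pp0:3 pp1:3 pp2:3
Op 3: write(P2, v1, 110). refcount(pp1)=3>1 -> COPY to pp3. 4 ppages; refcounts: pp0:3 pp1:2 pp2:3 pp3:1
Op 4: write(P2, v2, 108). refcount(pp2)=3>1 -> COPY to pp4. 5 ppages; refcounts: pp0:3 pp1:2 pp2:2 pp3:1 pp4:1
Op 5: write(P1, v2, 165). refcount(pp2)=2>1 -> COPY to pp5. 6 ppages; refcounts: pp0:3 pp1:2 pp2:1 pp3:1 pp4:1 pp5:1
Op 6: read(P2, v1) -> 110. No state change.
Op 7: write(P0, v2, 142). refcount(pp2)=1 -> write in place. 6 ppages; refcounts: pp0:3 pp1:2 pp2:1 pp3:1 pp4:1 pp5:1
P0: v2 -> pp2 = 142
P1: v2 -> pp5 = 165
P2: v2 -> pp4 = 108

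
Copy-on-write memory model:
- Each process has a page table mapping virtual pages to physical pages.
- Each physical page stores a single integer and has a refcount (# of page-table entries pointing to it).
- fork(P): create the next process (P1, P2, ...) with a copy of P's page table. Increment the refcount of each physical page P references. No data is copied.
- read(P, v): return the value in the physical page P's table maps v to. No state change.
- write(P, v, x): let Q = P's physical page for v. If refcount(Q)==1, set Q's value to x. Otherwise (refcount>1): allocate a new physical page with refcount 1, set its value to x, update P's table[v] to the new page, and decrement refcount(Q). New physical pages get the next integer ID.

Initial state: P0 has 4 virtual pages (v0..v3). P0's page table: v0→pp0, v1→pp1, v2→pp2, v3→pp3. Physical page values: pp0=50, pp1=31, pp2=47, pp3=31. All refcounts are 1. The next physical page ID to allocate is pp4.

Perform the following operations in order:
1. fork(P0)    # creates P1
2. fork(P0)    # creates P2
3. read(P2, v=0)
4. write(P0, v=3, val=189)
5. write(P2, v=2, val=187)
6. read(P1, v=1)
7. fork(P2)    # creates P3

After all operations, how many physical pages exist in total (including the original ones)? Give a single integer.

Op 1: fork(P0) -> P1. 4 ppages; refcounts: pp0:2 pp1:2 pp2:2 pp3:2
Op 2: fork(P0) -> P2. 4 ppages; refcounts: pp0:3 pp1:3 pp2:3 pp3:3
Op 3: read(P2, v0) -> 50. No state change.
Op 4: write(P0, v3, 189). refcount(pp3)=3>1 -> COPY to pp4. 5 ppages; refcounts: pp0:3 pp1:3 pp2:3 pp3:2 pp4:1
Op 5: write(P2, v2, 187). refcount(pp2)=3>1 -> COPY to pp5. 6 ppages; refcounts: pp0:3 pp1:3 pp2:2 pp3:2 pp4:1 pp5:1
Op 6: read(P1, v1) -> 31. No state change.
Op 7: fork(P2) -> P3. 6 ppages; refcounts: pp0:4 pp1:4 pp2:2 pp3:3 pp4:1 pp5:2

Answer: 6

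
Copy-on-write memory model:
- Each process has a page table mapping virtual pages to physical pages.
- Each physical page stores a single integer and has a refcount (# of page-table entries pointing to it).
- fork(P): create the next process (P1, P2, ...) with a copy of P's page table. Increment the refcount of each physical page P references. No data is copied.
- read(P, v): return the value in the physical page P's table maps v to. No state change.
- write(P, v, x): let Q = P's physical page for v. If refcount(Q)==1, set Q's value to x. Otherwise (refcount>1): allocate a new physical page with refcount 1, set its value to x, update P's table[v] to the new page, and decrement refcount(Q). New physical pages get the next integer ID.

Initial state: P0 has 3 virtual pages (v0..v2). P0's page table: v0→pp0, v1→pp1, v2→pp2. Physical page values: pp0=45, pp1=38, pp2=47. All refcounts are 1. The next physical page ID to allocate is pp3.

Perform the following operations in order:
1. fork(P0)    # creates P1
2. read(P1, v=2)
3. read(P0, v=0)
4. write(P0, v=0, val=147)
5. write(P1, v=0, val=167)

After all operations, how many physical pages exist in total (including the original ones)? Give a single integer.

Op 1: fork(P0) -> P1. 3 ppages; refcounts: pp0:2 pp1:2 pp2:2
Op 2: read(P1, v2) -> 47. No state change.
Op 3: read(P0, v0) -> 45. No state change.
Op 4: write(P0, v0, 147). refcount(pp0)=2>1 -> COPY to pp3. 4 ppages; refcounts: pp0:1 pp1:2 pp2:2 pp3:1
Op 5: write(P1, v0, 167). refcount(pp0)=1 -> write in place. 4 ppages; refcounts: pp0:1 pp1:2 pp2:2 pp3:1

Answer: 4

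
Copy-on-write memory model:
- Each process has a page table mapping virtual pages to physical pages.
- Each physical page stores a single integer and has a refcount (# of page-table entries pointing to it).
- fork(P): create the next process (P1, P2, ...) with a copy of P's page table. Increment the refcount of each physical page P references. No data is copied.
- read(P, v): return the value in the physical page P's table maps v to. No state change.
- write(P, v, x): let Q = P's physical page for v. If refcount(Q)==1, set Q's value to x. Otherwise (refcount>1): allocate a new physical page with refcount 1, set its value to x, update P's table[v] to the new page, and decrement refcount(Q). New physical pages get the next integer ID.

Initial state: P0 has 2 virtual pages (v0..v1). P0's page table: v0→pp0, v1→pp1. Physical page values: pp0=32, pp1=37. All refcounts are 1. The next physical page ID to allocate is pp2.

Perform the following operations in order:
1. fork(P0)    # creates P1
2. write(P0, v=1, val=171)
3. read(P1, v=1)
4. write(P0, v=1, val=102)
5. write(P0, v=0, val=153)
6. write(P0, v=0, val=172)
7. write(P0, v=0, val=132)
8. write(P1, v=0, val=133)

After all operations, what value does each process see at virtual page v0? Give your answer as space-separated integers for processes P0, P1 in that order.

Op 1: fork(P0) -> P1. 2 ppages; refcounts: pp0:2 pp1:2
Op 2: write(P0, v1, 171). refcount(pp1)=2>1 -> COPY to pp2. 3 ppages; refcounts: pp0:2 pp1:1 pp2:1
Op 3: read(P1, v1) -> 37. No state change.
Op 4: write(P0, v1, 102). refcount(pp2)=1 -> write in place. 3 ppages; refcounts: pp0:2 pp1:1 pp2:1
Op 5: write(P0, v0, 153). refcount(pp0)=2>1 -> COPY to pp3. 4 ppages; refcounts: pp0:1 pp1:1 pp2:1 pp3:1
Op 6: write(P0, v0, 172). refcount(pp3)=1 -> write in place. 4 ppages; refcounts: pp0:1 pp1:1 pp2:1 pp3:1
Op 7: write(P0, v0, 132). refcount(pp3)=1 -> write in place. 4 ppages; refcounts: pp0:1 pp1:1 pp2:1 pp3:1
Op 8: write(P1, v0, 133). refcount(pp0)=1 -> write in place. 4 ppages; refcounts: pp0:1 pp1:1 pp2:1 pp3:1
P0: v0 -> pp3 = 132
P1: v0 -> pp0 = 133

Answer: 132 133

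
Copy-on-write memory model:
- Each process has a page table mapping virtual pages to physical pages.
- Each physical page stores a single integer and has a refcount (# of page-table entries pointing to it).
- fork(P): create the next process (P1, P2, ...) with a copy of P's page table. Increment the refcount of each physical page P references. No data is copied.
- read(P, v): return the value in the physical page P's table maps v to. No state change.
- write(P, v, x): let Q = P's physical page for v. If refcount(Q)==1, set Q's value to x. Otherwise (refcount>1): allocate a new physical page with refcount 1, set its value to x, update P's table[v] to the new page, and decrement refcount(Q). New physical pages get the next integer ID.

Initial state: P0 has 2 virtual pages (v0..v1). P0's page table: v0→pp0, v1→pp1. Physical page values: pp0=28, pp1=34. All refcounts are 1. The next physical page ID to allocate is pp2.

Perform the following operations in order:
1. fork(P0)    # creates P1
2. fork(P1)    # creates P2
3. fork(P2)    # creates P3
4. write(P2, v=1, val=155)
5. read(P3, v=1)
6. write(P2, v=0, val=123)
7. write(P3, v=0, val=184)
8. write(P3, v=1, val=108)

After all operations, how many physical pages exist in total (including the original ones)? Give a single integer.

Answer: 6

Derivation:
Op 1: fork(P0) -> P1. 2 ppages; refcounts: pp0:2 pp1:2
Op 2: fork(P1) -> P2. 2 ppages; refcounts: pp0:3 pp1:3
Op 3: fork(P2) -> P3. 2 ppages; refcounts: pp0:4 pp1:4
Op 4: write(P2, v1, 155). refcount(pp1)=4>1 -> COPY to pp2. 3 ppages; refcounts: pp0:4 pp1:3 pp2:1
Op 5: read(P3, v1) -> 34. No state change.
Op 6: write(P2, v0, 123). refcount(pp0)=4>1 -> COPY to pp3. 4 ppages; refcounts: pp0:3 pp1:3 pp2:1 pp3:1
Op 7: write(P3, v0, 184). refcount(pp0)=3>1 -> COPY to pp4. 5 ppages; refcounts: pp0:2 pp1:3 pp2:1 pp3:1 pp4:1
Op 8: write(P3, v1, 108). refcount(pp1)=3>1 -> COPY to pp5. 6 ppages; refcounts: pp0:2 pp1:2 pp2:1 pp3:1 pp4:1 pp5:1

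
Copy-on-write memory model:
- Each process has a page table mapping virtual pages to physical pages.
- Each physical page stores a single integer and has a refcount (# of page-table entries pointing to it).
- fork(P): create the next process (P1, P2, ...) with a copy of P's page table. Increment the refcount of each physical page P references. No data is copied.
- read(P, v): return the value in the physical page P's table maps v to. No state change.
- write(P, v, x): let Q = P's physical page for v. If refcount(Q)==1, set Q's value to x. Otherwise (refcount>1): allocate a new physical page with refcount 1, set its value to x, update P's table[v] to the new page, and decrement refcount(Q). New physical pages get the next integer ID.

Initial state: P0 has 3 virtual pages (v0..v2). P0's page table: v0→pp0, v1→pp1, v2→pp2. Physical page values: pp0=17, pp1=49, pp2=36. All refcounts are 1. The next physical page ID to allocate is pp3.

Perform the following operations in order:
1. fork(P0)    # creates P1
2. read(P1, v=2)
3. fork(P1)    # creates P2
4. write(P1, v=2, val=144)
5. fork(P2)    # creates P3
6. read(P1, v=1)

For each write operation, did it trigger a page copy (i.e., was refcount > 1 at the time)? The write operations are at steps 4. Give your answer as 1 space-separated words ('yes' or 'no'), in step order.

Op 1: fork(P0) -> P1. 3 ppages; refcounts: pp0:2 pp1:2 pp2:2
Op 2: read(P1, v2) -> 36. No state change.
Op 3: fork(P1) -> P2. 3 ppages; refcounts: pp0:3 pp1:3 pp2:3
Op 4: write(P1, v2, 144). refcount(pp2)=3>1 -> COPY to pp3. 4 ppages; refcounts: pp0:3 pp1:3 pp2:2 pp3:1
Op 5: fork(P2) -> P3. 4 ppages; refcounts: pp0:4 pp1:4 pp2:3 pp3:1
Op 6: read(P1, v1) -> 49. No state change.

yes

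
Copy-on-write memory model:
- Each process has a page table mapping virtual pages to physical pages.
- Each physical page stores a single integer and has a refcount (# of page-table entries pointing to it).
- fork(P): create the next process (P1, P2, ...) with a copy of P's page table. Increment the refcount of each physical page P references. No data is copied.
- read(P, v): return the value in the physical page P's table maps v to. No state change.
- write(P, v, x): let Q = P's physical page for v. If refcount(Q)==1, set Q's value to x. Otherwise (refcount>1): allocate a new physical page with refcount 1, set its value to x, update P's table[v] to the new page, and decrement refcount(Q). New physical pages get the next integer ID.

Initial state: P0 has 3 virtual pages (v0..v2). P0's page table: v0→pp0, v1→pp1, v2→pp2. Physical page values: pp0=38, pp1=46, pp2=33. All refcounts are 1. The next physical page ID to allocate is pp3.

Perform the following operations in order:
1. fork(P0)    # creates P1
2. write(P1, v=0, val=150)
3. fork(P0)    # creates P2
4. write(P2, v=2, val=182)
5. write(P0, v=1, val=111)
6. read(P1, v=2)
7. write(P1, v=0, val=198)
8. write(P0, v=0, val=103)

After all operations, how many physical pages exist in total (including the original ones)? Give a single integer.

Answer: 7

Derivation:
Op 1: fork(P0) -> P1. 3 ppages; refcounts: pp0:2 pp1:2 pp2:2
Op 2: write(P1, v0, 150). refcount(pp0)=2>1 -> COPY to pp3. 4 ppages; refcounts: pp0:1 pp1:2 pp2:2 pp3:1
Op 3: fork(P0) -> P2. 4 ppages; refcounts: pp0:2 pp1:3 pp2:3 pp3:1
Op 4: write(P2, v2, 182). refcount(pp2)=3>1 -> COPY to pp4. 5 ppages; refcounts: pp0:2 pp1:3 pp2:2 pp3:1 pp4:1
Op 5: write(P0, v1, 111). refcount(pp1)=3>1 -> COPY to pp5. 6 ppages; refcounts: pp0:2 pp1:2 pp2:2 pp3:1 pp4:1 pp5:1
Op 6: read(P1, v2) -> 33. No state change.
Op 7: write(P1, v0, 198). refcount(pp3)=1 -> write in place. 6 ppages; refcounts: pp0:2 pp1:2 pp2:2 pp3:1 pp4:1 pp5:1
Op 8: write(P0, v0, 103). refcount(pp0)=2>1 -> COPY to pp6. 7 ppages; refcounts: pp0:1 pp1:2 pp2:2 pp3:1 pp4:1 pp5:1 pp6:1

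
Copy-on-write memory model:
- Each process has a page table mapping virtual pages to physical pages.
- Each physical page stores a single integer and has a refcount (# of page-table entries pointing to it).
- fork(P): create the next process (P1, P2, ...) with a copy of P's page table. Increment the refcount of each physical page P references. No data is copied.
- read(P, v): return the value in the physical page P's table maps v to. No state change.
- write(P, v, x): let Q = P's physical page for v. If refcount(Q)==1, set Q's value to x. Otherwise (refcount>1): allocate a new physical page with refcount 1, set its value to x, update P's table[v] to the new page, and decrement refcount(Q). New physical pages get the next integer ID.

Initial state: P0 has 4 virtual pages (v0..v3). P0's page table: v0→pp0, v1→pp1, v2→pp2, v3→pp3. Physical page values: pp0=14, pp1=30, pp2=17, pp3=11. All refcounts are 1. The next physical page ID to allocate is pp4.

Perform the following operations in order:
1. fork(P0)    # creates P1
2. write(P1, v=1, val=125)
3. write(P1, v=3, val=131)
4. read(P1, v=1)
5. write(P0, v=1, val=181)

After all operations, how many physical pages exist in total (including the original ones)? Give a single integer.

Answer: 6

Derivation:
Op 1: fork(P0) -> P1. 4 ppages; refcounts: pp0:2 pp1:2 pp2:2 pp3:2
Op 2: write(P1, v1, 125). refcount(pp1)=2>1 -> COPY to pp4. 5 ppages; refcounts: pp0:2 pp1:1 pp2:2 pp3:2 pp4:1
Op 3: write(P1, v3, 131). refcount(pp3)=2>1 -> COPY to pp5. 6 ppages; refcounts: pp0:2 pp1:1 pp2:2 pp3:1 pp4:1 pp5:1
Op 4: read(P1, v1) -> 125. No state change.
Op 5: write(P0, v1, 181). refcount(pp1)=1 -> write in place. 6 ppages; refcounts: pp0:2 pp1:1 pp2:2 pp3:1 pp4:1 pp5:1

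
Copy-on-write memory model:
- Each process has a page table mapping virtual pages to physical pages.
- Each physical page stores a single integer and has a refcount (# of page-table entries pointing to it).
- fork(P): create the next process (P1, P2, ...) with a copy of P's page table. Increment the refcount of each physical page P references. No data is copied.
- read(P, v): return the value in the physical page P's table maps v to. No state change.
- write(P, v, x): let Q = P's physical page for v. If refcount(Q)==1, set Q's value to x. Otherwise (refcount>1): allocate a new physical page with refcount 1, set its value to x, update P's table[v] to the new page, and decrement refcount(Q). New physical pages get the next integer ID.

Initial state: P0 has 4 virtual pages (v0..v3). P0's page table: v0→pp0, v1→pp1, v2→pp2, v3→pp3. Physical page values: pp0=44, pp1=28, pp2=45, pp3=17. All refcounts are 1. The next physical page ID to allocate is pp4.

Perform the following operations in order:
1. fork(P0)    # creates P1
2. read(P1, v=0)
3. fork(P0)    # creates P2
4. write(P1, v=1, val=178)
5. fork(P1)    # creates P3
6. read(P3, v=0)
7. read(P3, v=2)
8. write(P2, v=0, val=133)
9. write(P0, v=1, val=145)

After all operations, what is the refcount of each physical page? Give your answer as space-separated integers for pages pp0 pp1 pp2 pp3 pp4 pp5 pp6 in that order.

Answer: 3 1 4 4 2 1 1

Derivation:
Op 1: fork(P0) -> P1. 4 ppages; refcounts: pp0:2 pp1:2 pp2:2 pp3:2
Op 2: read(P1, v0) -> 44. No state change.
Op 3: fork(P0) -> P2. 4 ppages; refcounts: pp0:3 pp1:3 pp2:3 pp3:3
Op 4: write(P1, v1, 178). refcount(pp1)=3>1 -> COPY to pp4. 5 ppages; refcounts: pp0:3 pp1:2 pp2:3 pp3:3 pp4:1
Op 5: fork(P1) -> P3. 5 ppages; refcounts: pp0:4 pp1:2 pp2:4 pp3:4 pp4:2
Op 6: read(P3, v0) -> 44. No state change.
Op 7: read(P3, v2) -> 45. No state change.
Op 8: write(P2, v0, 133). refcount(pp0)=4>1 -> COPY to pp5. 6 ppages; refcounts: pp0:3 pp1:2 pp2:4 pp3:4 pp4:2 pp5:1
Op 9: write(P0, v1, 145). refcount(pp1)=2>1 -> COPY to pp6. 7 ppages; refcounts: pp0:3 pp1:1 pp2:4 pp3:4 pp4:2 pp5:1 pp6:1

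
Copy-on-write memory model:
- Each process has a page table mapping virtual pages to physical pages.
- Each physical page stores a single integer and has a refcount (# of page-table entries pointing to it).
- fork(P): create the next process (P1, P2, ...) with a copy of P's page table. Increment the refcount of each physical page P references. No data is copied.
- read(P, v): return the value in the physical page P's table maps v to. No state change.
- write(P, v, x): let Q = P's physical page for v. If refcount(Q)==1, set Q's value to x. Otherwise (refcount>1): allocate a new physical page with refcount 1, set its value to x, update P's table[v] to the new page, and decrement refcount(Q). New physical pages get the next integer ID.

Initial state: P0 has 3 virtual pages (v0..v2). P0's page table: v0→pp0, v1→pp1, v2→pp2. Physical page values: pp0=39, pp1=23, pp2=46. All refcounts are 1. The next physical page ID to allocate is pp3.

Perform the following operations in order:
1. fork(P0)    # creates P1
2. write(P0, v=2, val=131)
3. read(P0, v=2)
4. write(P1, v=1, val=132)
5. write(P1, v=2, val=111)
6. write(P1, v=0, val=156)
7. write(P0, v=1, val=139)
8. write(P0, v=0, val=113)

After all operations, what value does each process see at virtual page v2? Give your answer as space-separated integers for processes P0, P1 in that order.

Answer: 131 111

Derivation:
Op 1: fork(P0) -> P1. 3 ppages; refcounts: pp0:2 pp1:2 pp2:2
Op 2: write(P0, v2, 131). refcount(pp2)=2>1 -> COPY to pp3. 4 ppages; refcounts: pp0:2 pp1:2 pp2:1 pp3:1
Op 3: read(P0, v2) -> 131. No state change.
Op 4: write(P1, v1, 132). refcount(pp1)=2>1 -> COPY to pp4. 5 ppages; refcounts: pp0:2 pp1:1 pp2:1 pp3:1 pp4:1
Op 5: write(P1, v2, 111). refcount(pp2)=1 -> write in place. 5 ppages; refcounts: pp0:2 pp1:1 pp2:1 pp3:1 pp4:1
Op 6: write(P1, v0, 156). refcount(pp0)=2>1 -> COPY to pp5. 6 ppages; refcounts: pp0:1 pp1:1 pp2:1 pp3:1 pp4:1 pp5:1
Op 7: write(P0, v1, 139). refcount(pp1)=1 -> write in place. 6 ppages; refcounts: pp0:1 pp1:1 pp2:1 pp3:1 pp4:1 pp5:1
Op 8: write(P0, v0, 113). refcount(pp0)=1 -> write in place. 6 ppages; refcounts: pp0:1 pp1:1 pp2:1 pp3:1 pp4:1 pp5:1
P0: v2 -> pp3 = 131
P1: v2 -> pp2 = 111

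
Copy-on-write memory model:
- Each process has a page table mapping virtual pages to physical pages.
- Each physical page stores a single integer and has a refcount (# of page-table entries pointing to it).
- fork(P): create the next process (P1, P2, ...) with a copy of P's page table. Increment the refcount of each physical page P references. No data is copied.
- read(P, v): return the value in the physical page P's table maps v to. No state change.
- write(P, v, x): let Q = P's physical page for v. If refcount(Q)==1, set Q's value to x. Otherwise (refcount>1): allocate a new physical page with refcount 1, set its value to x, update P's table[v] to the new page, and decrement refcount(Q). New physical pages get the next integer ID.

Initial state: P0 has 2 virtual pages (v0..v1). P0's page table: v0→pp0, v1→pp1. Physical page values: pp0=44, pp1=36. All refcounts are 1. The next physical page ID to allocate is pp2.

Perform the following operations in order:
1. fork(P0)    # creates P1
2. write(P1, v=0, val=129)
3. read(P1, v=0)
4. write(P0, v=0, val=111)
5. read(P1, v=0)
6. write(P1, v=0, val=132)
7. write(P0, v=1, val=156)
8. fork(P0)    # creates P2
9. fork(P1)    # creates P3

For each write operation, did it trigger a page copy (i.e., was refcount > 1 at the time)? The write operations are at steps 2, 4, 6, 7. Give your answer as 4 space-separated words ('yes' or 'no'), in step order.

Op 1: fork(P0) -> P1. 2 ppages; refcounts: pp0:2 pp1:2
Op 2: write(P1, v0, 129). refcount(pp0)=2>1 -> COPY to pp2. 3 ppages; refcounts: pp0:1 pp1:2 pp2:1
Op 3: read(P1, v0) -> 129. No state change.
Op 4: write(P0, v0, 111). refcount(pp0)=1 -> write in place. 3 ppages; refcounts: pp0:1 pp1:2 pp2:1
Op 5: read(P1, v0) -> 129. No state change.
Op 6: write(P1, v0, 132). refcount(pp2)=1 -> write in place. 3 ppages; refcounts: pp0:1 pp1:2 pp2:1
Op 7: write(P0, v1, 156). refcount(pp1)=2>1 -> COPY to pp3. 4 ppages; refcounts: pp0:1 pp1:1 pp2:1 pp3:1
Op 8: fork(P0) -> P2. 4 ppages; refcounts: pp0:2 pp1:1 pp2:1 pp3:2
Op 9: fork(P1) -> P3. 4 ppages; refcounts: pp0:2 pp1:2 pp2:2 pp3:2

yes no no yes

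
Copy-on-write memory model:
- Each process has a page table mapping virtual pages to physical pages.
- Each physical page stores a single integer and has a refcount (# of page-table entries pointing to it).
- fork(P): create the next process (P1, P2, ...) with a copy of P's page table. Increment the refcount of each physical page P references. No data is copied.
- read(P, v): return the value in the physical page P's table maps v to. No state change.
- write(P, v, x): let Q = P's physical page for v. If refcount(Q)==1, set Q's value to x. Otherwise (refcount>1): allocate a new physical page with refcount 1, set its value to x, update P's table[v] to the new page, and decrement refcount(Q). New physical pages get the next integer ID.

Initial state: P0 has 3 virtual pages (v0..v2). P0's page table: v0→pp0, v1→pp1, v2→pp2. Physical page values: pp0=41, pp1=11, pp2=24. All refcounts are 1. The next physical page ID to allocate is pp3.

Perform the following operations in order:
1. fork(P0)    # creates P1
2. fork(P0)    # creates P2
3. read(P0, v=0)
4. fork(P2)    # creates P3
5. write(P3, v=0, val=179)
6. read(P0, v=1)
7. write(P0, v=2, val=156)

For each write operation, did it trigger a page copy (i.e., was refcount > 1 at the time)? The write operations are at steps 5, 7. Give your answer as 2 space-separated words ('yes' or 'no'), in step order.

Op 1: fork(P0) -> P1. 3 ppages; refcounts: pp0:2 pp1:2 pp2:2
Op 2: fork(P0) -> P2. 3 ppages; refcounts: pp0:3 pp1:3 pp2:3
Op 3: read(P0, v0) -> 41. No state change.
Op 4: fork(P2) -> P3. 3 ppages; refcounts: pp0:4 pp1:4 pp2:4
Op 5: write(P3, v0, 179). refcount(pp0)=4>1 -> COPY to pp3. 4 ppages; refcounts: pp0:3 pp1:4 pp2:4 pp3:1
Op 6: read(P0, v1) -> 11. No state change.
Op 7: write(P0, v2, 156). refcount(pp2)=4>1 -> COPY to pp4. 5 ppages; refcounts: pp0:3 pp1:4 pp2:3 pp3:1 pp4:1

yes yes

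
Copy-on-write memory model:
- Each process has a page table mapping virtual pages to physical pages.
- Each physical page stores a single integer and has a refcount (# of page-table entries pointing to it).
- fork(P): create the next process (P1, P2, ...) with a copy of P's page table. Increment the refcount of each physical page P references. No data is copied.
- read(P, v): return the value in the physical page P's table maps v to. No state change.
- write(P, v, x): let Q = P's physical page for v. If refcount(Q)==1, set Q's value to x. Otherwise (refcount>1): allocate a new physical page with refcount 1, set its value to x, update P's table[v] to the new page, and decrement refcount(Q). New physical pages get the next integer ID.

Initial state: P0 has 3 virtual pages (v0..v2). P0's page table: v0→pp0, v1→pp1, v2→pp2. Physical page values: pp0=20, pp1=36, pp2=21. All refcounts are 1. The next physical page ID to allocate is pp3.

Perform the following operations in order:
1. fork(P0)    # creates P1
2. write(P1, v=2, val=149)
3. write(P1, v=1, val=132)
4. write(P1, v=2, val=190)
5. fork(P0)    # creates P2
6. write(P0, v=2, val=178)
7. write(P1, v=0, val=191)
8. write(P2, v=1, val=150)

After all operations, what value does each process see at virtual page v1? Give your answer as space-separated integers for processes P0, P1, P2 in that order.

Answer: 36 132 150

Derivation:
Op 1: fork(P0) -> P1. 3 ppages; refcounts: pp0:2 pp1:2 pp2:2
Op 2: write(P1, v2, 149). refcount(pp2)=2>1 -> COPY to pp3. 4 ppages; refcounts: pp0:2 pp1:2 pp2:1 pp3:1
Op 3: write(P1, v1, 132). refcount(pp1)=2>1 -> COPY to pp4. 5 ppages; refcounts: pp0:2 pp1:1 pp2:1 pp3:1 pp4:1
Op 4: write(P1, v2, 190). refcount(pp3)=1 -> write in place. 5 ppages; refcounts: pp0:2 pp1:1 pp2:1 pp3:1 pp4:1
Op 5: fork(P0) -> P2. 5 ppages; refcounts: pp0:3 pp1:2 pp2:2 pp3:1 pp4:1
Op 6: write(P0, v2, 178). refcount(pp2)=2>1 -> COPY to pp5. 6 ppages; refcounts: pp0:3 pp1:2 pp2:1 pp3:1 pp4:1 pp5:1
Op 7: write(P1, v0, 191). refcount(pp0)=3>1 -> COPY to pp6. 7 ppages; refcounts: pp0:2 pp1:2 pp2:1 pp3:1 pp4:1 pp5:1 pp6:1
Op 8: write(P2, v1, 150). refcount(pp1)=2>1 -> COPY to pp7. 8 ppages; refcounts: pp0:2 pp1:1 pp2:1 pp3:1 pp4:1 pp5:1 pp6:1 pp7:1
P0: v1 -> pp1 = 36
P1: v1 -> pp4 = 132
P2: v1 -> pp7 = 150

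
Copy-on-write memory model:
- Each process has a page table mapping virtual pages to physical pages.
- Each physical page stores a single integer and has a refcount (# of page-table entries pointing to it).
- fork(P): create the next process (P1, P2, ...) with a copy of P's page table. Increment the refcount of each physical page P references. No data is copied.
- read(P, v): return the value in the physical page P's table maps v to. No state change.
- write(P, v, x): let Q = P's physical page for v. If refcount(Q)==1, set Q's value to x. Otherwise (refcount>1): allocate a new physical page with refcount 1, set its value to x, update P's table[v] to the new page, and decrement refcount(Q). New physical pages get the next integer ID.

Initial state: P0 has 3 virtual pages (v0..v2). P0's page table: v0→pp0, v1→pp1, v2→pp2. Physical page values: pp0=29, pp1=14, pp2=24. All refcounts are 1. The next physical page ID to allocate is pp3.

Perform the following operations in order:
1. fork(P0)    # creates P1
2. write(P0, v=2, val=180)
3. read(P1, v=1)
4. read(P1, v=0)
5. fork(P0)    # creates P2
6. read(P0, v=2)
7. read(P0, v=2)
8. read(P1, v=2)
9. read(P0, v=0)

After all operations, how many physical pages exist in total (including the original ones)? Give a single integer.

Answer: 4

Derivation:
Op 1: fork(P0) -> P1. 3 ppages; refcounts: pp0:2 pp1:2 pp2:2
Op 2: write(P0, v2, 180). refcount(pp2)=2>1 -> COPY to pp3. 4 ppages; refcounts: pp0:2 pp1:2 pp2:1 pp3:1
Op 3: read(P1, v1) -> 14. No state change.
Op 4: read(P1, v0) -> 29. No state change.
Op 5: fork(P0) -> P2. 4 ppages; refcounts: pp0:3 pp1:3 pp2:1 pp3:2
Op 6: read(P0, v2) -> 180. No state change.
Op 7: read(P0, v2) -> 180. No state change.
Op 8: read(P1, v2) -> 24. No state change.
Op 9: read(P0, v0) -> 29. No state change.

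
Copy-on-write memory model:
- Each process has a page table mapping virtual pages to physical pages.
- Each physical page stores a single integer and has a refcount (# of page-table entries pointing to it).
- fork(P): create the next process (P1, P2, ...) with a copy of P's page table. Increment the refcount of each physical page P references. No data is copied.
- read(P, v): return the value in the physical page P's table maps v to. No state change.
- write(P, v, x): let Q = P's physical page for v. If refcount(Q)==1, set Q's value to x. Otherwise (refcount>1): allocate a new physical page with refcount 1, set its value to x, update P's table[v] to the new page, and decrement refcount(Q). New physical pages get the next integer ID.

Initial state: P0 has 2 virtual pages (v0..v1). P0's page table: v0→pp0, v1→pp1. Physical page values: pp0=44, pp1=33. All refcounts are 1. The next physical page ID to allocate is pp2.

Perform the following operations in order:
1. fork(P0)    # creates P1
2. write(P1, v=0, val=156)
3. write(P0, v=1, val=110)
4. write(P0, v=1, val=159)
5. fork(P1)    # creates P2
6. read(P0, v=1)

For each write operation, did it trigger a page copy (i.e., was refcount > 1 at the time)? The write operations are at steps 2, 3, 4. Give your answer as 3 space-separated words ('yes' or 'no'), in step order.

Op 1: fork(P0) -> P1. 2 ppages; refcounts: pp0:2 pp1:2
Op 2: write(P1, v0, 156). refcount(pp0)=2>1 -> COPY to pp2. 3 ppages; refcounts: pp0:1 pp1:2 pp2:1
Op 3: write(P0, v1, 110). refcount(pp1)=2>1 -> COPY to pp3. 4 ppages; refcounts: pp0:1 pp1:1 pp2:1 pp3:1
Op 4: write(P0, v1, 159). refcount(pp3)=1 -> write in place. 4 ppages; refcounts: pp0:1 pp1:1 pp2:1 pp3:1
Op 5: fork(P1) -> P2. 4 ppages; refcounts: pp0:1 pp1:2 pp2:2 pp3:1
Op 6: read(P0, v1) -> 159. No state change.

yes yes no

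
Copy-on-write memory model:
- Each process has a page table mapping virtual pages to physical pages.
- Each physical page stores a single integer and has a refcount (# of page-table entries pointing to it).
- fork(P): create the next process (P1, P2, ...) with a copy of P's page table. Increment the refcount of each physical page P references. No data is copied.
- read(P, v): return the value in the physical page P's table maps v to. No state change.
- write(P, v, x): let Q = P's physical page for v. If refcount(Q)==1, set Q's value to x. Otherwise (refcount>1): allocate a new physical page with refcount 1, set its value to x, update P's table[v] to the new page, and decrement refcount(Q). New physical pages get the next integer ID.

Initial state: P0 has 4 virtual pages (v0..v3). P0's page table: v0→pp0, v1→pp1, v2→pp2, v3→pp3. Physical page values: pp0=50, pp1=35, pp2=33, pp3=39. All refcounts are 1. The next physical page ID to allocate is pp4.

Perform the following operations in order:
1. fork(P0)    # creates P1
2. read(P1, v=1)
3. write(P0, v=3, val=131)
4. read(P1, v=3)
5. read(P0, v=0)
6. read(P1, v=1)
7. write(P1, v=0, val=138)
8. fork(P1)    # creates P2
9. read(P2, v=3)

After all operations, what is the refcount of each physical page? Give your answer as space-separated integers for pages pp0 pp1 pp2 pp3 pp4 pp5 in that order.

Op 1: fork(P0) -> P1. 4 ppages; refcounts: pp0:2 pp1:2 pp2:2 pp3:2
Op 2: read(P1, v1) -> 35. No state change.
Op 3: write(P0, v3, 131). refcount(pp3)=2>1 -> COPY to pp4. 5 ppages; refcounts: pp0:2 pp1:2 pp2:2 pp3:1 pp4:1
Op 4: read(P1, v3) -> 39. No state change.
Op 5: read(P0, v0) -> 50. No state change.
Op 6: read(P1, v1) -> 35. No state change.
Op 7: write(P1, v0, 138). refcount(pp0)=2>1 -> COPY to pp5. 6 ppages; refcounts: pp0:1 pp1:2 pp2:2 pp3:1 pp4:1 pp5:1
Op 8: fork(P1) -> P2. 6 ppages; refcounts: pp0:1 pp1:3 pp2:3 pp3:2 pp4:1 pp5:2
Op 9: read(P2, v3) -> 39. No state change.

Answer: 1 3 3 2 1 2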